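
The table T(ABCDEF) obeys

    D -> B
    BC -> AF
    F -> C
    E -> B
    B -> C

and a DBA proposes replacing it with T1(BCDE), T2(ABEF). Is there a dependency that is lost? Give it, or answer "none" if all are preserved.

F -> C

Check F → C: no single fragment contains all of {CF}, and the restricted closure of {F} across the fragments never reaches {C}.
D → B is preserved.
BC → AF is preserved.
E → B is preserved.
B → C is preserved.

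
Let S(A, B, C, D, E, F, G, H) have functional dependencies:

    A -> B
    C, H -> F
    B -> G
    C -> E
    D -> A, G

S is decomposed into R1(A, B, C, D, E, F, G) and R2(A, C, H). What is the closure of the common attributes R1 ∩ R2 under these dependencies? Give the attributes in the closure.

A, B, C, E, G

R1 ∩ R2 = {A, C}.
A → B applies, adding B
B → G applies, adding G
C → E applies, adding E
Closure: {A, B, C, E, G}.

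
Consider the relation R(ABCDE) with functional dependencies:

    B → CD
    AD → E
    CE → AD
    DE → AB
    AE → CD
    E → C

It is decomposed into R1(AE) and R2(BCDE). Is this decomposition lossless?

Yes

Common attributes: R1 ∩ R2 = {E}.
Closure of {E}: E → C applies, adding C; CE → AD applies, adding AD; DE → AB applies, adding B. So (E)⁺ = {ABCDE}.
This closure contains every attribute of R1, so R1 ∩ R2 → R1. The join is lossless.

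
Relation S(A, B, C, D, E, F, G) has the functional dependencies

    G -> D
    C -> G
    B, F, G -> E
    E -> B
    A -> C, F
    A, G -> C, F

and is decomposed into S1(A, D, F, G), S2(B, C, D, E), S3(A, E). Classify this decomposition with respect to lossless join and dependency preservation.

Lossless test (chase): Rows 2 and 3 agree on E; apply E→B and equate their B entries. Rows 1 and 3 agree on A; apply A→C, F and equate their C, F entries. Rows 1 and 3 agree on C; apply C→G and equate their G entries. Rows 1 and 3 agree on G; apply G→D and equate their D entries. No row becomes fully distinguished — the join is lossy.
Dependency preservation: the restricted closure of {C} across the fragments never reaches {G}, so C → G cannot be enforced without a join — not preserved.

lossy and not dependency-preserving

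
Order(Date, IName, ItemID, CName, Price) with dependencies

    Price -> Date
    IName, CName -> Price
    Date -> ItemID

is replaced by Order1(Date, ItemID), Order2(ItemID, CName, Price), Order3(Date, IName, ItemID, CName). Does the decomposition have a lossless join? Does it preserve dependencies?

Lossless test (chase): applying each FD to every pair of rows produces no changes in the tableau, so no row becomes fully distinguished — the join is lossy.
Dependency preservation: the restricted closure of {Price} across the fragments never reaches {Date}, so Price → Date cannot be enforced without a join — not preserved.

lossy and not dependency-preserving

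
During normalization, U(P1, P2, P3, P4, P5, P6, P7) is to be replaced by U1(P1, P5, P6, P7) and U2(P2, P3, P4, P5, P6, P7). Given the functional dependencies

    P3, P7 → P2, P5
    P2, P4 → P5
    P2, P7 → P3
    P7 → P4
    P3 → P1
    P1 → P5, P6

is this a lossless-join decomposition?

No

Common attributes: U1 ∩ U2 = {P5, P6, P7}.
Closure of {P5, P6, P7}: P7 → P4 applies, adding P4. So (P5, P6, P7)⁺ = {P4, P5, P6, P7}.
The closure contains neither all of U1 = {P1, P5, P6, P7} nor all of U2 = {P2, P3, P4, P5, P6, P7}, so the common attributes are not a superkey of either fragment. The join is lossy.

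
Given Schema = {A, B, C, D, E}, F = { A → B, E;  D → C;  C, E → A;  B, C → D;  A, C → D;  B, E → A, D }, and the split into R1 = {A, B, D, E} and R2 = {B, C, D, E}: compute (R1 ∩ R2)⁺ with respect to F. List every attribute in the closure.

R1 ∩ R2 = {B, D, E}.
D → C applies, adding C
C, E → A applies, adding A
Closure: {A, B, C, D, E}.

A, B, C, D, E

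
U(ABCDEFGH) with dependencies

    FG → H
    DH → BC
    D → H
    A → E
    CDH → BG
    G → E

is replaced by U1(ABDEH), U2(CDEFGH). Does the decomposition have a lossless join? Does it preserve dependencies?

lossy but dependency-preserving

Lossless test: (DEH)⁺ = {BCDEGH}, which is a superkey of neither fragment — lossy.
Dependency preservation: DH → BC; CDH → BG are not contained in any single fragment, but the restricted closure of each left-hand side across the fragments still reaches the right-hand side; the remaining FDs each lie inside some fragment. All dependencies are preserved.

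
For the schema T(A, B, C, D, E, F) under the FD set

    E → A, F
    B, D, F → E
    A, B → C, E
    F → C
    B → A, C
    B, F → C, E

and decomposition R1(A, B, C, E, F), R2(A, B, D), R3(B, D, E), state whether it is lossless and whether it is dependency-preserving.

lossless and dependency-preserving

Lossless test (chase): Rows 1 and 3 agree on E; apply E→A, F and equate their A, F entries. Rows 1 and 2 agree on A, B; apply A, B→C, E and equate their C, E entries. Rows 1 and 3 agree on A, B; apply A, B→C, E and equate their C, E entries. Rows 1 and 2 agree on E; apply E→A, F and equate their A, F entries. Row 2 is now all distinguished symbols — the join is lossless.
Dependency preservation: B, D, F → E is not contained in any single fragment, but the restricted closure of its left-hand side across the fragments still reaches the right-hand side; the remaining FDs each lie inside some fragment. All dependencies are preserved.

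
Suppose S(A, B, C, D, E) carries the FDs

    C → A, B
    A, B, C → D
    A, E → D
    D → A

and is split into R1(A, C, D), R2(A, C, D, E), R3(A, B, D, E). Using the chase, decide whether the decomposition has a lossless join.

Chase test. Columns are A, B, C, D, E; row i has aⱼ where attribute j ∈ Ri, else bᵢⱼ.
Initial tableau (one row per fragment):
  row 1: a1 b12 a3 a4 b15
  row 2: a1 b22 a3 a4 a5
  row 3: a1 a2 b33 a4 a5
Rows 1 and 2 agree on C; apply C→A, B and equate their A, B entries.
No row becomes fully distinguished — the join is lossy.

No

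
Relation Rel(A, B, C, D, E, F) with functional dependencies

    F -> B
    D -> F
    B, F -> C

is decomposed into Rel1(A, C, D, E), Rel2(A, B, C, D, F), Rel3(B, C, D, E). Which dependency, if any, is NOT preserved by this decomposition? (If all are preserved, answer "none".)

none

F → B lies within Rel2.
D → F lies within Rel2.
B, F → C lies within Rel2.
Every dependency is enforceable on the fragments, so the decomposition is dependency-preserving.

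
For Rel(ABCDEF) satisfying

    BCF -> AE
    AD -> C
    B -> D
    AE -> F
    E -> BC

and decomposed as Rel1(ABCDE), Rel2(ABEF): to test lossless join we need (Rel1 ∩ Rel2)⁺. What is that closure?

ABCDEF

Rel1 ∩ Rel2 = {ABE}.
B → D applies, adding D
AE → F applies, adding F
E → BC applies, adding C
Closure: {ABCDEF}.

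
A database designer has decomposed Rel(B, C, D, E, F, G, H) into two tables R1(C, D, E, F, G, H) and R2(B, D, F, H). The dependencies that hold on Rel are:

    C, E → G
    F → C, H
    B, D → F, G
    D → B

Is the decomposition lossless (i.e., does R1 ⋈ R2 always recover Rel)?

Common attributes: R1 ∩ R2 = {D, F, H}.
Closure of {D, F, H}: F → C, H applies, adding C; D → B applies, adding B; B, D → F, G applies, adding G. So (D, F, H)⁺ = {B, C, D, F, G, H}.
This closure contains every attribute of R2, so R1 ∩ R2 → R2. The join is lossless.

Yes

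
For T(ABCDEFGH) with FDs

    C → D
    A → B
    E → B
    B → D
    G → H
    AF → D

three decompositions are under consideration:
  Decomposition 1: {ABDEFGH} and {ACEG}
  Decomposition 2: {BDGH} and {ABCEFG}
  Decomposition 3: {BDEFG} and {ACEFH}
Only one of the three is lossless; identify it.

Decomposition 2

Decomposition 1: common = {AEG}, closure = {ABDEGH} → lossy.
Decomposition 2: common = {BG}, closure = {BDGH} → lossless.
Decomposition 3: common = {EF}, closure = {BDEF} → lossy.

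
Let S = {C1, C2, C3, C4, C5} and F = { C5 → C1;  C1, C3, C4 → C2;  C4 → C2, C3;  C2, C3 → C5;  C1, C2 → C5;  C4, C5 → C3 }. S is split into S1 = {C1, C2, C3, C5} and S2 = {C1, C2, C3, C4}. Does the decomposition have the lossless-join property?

Yes

Common attributes: S1 ∩ S2 = {C1, C2, C3}.
Closure of {C1, C2, C3}: C2, C3 → C5 applies, adding C5. So (C1, C2, C3)⁺ = {C1, C2, C3, C5}.
This closure contains every attribute of S1, so S1 ∩ S2 → S1. The join is lossless.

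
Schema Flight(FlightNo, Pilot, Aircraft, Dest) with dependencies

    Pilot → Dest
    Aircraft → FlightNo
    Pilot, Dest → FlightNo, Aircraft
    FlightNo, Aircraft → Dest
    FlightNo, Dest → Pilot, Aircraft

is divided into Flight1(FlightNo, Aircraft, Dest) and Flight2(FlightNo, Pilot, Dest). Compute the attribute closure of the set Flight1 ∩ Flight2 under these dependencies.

FlightNo, Pilot, Aircraft, Dest

Flight1 ∩ Flight2 = {FlightNo, Dest}.
FlightNo, Dest → Pilot, Aircraft applies, adding Pilot, Aircraft
Closure: {FlightNo, Pilot, Aircraft, Dest}.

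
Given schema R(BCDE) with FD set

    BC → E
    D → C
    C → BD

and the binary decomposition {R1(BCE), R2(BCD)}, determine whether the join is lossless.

Yes

Common attributes: R1 ∩ R2 = {BC}.
Closure of {BC}: BC → E applies, adding E; C → BD applies, adding D. So (BC)⁺ = {BCDE}.
This closure contains every attribute of R1, so R1 ∩ R2 → R1. The join is lossless.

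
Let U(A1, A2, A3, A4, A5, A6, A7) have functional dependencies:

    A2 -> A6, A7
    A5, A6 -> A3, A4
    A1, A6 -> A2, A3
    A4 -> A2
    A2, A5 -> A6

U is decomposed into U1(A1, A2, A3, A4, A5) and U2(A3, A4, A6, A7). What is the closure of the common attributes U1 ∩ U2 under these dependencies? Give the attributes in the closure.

A2, A3, A4, A6, A7

U1 ∩ U2 = {A3, A4}.
A4 → A2 applies, adding A2
A2 → A6, A7 applies, adding A6, A7
Closure: {A2, A3, A4, A6, A7}.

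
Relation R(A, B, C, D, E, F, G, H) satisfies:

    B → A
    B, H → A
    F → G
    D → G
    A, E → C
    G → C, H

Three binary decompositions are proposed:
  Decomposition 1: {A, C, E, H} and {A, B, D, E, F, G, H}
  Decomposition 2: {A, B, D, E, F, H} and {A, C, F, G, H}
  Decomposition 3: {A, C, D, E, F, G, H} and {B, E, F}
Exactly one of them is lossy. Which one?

Decomposition 1: common = {A, E, H}, closure = {A, C, E, H} → lossless.
Decomposition 2: common = {A, F, H}, closure = {A, C, F, G, H} → lossless.
Decomposition 3: common = {E, F}, closure = {C, E, F, G, H} → lossy.

Decomposition 3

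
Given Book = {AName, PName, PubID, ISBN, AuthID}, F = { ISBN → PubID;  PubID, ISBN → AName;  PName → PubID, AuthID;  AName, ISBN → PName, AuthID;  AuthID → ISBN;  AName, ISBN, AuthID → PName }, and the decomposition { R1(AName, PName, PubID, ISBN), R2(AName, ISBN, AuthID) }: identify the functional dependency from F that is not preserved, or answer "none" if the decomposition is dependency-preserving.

ISBN → PubID lies within R1.
PubID, ISBN → AName lies within R1.
PName → PubID, AuthID: restricted closure across fragments reaches PubID, AuthID.
AName, ISBN → PName, AuthID: restricted closure across fragments reaches PName, AuthID.
AuthID → ISBN lies within R2.
AName, ISBN, AuthID → PName: restricted closure across fragments reaches PName.
Every dependency is enforceable on the fragments, so the decomposition is dependency-preserving.

none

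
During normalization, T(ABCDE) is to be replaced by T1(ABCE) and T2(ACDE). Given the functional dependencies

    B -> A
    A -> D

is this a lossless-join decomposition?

Common attributes: T1 ∩ T2 = {ACE}.
Closure of {ACE}: A → D applies, adding D. So (ACE)⁺ = {ACDE}.
This closure contains every attribute of T2, so T1 ∩ T2 → T2. The join is lossless.

Yes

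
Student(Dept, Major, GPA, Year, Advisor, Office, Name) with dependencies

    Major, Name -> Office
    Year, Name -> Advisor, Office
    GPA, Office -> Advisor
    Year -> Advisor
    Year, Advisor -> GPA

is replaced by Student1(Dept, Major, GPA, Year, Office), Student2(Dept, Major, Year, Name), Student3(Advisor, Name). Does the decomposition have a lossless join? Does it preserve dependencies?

Lossless test (chase): Rows 1 and 2 agree on Year; apply Year→Advisor and equate their Advisor entries. Rows 1 and 2 agree on Year, Advisor; apply Year, Advisor→GPA and equate their GPA entries. No row becomes fully distinguished — the join is lossy.
Dependency preservation: the restricted closure of {Major, Name} across the fragments never reaches {Office}, so Major, Name → Office cannot be enforced without a join — not preserved.

lossy and not dependency-preserving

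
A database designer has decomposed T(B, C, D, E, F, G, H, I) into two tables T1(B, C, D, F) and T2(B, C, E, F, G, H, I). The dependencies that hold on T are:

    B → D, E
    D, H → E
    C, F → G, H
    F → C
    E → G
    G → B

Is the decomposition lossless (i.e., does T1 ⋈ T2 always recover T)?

Common attributes: T1 ∩ T2 = {B, C, F}.
Closure of {B, C, F}: B → D, E applies, adding D, E; C, F → G, H applies, adding G, H. So (B, C, F)⁺ = {B, C, D, E, F, G, H}.
This closure contains every attribute of T1, so T1 ∩ T2 → T1. The join is lossless.

Yes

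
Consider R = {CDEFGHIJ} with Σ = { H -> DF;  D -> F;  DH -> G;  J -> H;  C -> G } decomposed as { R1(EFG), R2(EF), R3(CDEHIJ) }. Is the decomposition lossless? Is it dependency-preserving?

lossy and not dependency-preserving

Lossless test (chase): applying each FD to every pair of rows produces no changes in the tableau, so no row becomes fully distinguished — the join is lossy.
Dependency preservation: the restricted closure of {H} across the fragments never reaches {DF}, so H → DF cannot be enforced without a join — not preserved.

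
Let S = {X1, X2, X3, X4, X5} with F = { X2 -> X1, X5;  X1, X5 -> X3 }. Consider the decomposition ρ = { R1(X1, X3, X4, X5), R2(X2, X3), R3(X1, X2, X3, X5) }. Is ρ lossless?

Chase test. Columns are X1, X2, X3, X4, X5; row i has aⱼ where attribute j ∈ Ri, else bᵢⱼ.
Initial tableau (one row per fragment):
  row 1: a1 b12 a3 a4 a5
  row 2: b21 a2 a3 b24 b25
  row 3: a1 a2 a3 b34 a5
Rows 2 and 3 agree on X2; apply X2→X1, X5 and equate their X1, X5 entries.
No row becomes fully distinguished — the join is lossy.

No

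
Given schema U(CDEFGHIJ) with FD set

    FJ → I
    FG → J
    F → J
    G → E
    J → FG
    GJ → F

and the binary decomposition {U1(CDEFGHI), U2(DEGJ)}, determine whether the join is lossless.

Common attributes: U1 ∩ U2 = {DEG}.
No dependency enlarges {DEG}, so (DEG)⁺ = {DEG}.
The closure contains neither all of U1 = {CDEFGHI} nor all of U2 = {DEGJ}, so the common attributes are not a superkey of either fragment. The join is lossy.

No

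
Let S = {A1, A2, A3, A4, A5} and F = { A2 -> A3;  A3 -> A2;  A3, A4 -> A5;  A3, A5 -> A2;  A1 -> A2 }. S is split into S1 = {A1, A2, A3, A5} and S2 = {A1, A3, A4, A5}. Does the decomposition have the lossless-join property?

Common attributes: S1 ∩ S2 = {A1, A3, A5}.
Closure of {A1, A3, A5}: A3 → A2 applies, adding A2. So (A1, A3, A5)⁺ = {A1, A2, A3, A5}.
This closure contains every attribute of S1, so S1 ∩ S2 → S1. The join is lossless.

Yes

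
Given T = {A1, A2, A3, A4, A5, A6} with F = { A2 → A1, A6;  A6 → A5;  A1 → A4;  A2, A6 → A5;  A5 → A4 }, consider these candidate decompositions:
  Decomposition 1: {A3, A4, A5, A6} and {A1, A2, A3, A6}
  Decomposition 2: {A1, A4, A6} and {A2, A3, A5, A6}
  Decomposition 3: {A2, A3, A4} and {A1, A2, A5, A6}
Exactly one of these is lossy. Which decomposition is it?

Decomposition 1: common = {A3, A6}, closure = {A3, A4, A5, A6} → lossless.
Decomposition 2: common = {A6}, closure = {A4, A5, A6} → lossy.
Decomposition 3: common = {A2}, closure = {A1, A2, A4, A5, A6} → lossless.

Decomposition 2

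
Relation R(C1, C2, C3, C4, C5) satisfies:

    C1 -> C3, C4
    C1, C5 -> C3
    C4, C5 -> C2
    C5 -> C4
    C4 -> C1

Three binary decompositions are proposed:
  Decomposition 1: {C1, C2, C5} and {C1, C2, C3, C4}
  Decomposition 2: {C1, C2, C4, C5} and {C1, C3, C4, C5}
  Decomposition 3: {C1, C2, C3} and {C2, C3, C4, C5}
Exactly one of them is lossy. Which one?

Decomposition 3

Decomposition 1: common = {C1, C2}, closure = {C1, C2, C3, C4} → lossless.
Decomposition 2: common = {C1, C4, C5}, closure = {C1, C2, C3, C4, C5} → lossless.
Decomposition 3: common = {C2, C3}, closure = {C2, C3} → lossy.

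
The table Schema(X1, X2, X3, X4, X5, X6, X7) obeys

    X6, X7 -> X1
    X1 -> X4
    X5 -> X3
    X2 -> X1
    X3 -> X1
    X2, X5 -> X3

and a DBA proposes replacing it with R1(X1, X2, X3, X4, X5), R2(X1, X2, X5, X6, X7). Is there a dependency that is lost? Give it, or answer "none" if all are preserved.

X6, X7 → X1 lies within R2.
X1 → X4 lies within R1.
X5 → X3 lies within R1.
X2 → X1 lies within R1.
X3 → X1 lies within R1.
X2, X5 → X3 lies within R1.
Every dependency is enforceable on the fragments, so the decomposition is dependency-preserving.

none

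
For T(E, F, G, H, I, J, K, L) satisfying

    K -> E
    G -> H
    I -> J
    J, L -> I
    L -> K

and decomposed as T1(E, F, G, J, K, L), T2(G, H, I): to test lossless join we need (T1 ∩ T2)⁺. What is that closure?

T1 ∩ T2 = {G}.
G → H applies, adding H
Closure: {G, H}.

G, H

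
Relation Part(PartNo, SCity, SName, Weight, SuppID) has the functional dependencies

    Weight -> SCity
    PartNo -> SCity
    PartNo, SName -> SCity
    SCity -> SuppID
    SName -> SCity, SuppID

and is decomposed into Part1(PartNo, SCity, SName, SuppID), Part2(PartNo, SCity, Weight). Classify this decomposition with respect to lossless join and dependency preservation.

lossy but dependency-preserving

Lossless test: (PartNo, SCity)⁺ = {PartNo, SCity, SuppID}, which is a superkey of neither fragment — lossy.
Dependency preservation: every FD's attributes lie within a single fragment, so each can be enforced locally — preserved.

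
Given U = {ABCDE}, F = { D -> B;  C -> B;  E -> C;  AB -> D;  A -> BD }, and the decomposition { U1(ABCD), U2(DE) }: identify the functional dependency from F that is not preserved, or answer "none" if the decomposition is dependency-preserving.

E -> C

Check E → C: no single fragment contains all of {CE}, and the restricted closure of {E} across the fragments never reaches {C}.
D → B is preserved.
C → B is preserved.
AB → D is preserved.
A → BD is preserved.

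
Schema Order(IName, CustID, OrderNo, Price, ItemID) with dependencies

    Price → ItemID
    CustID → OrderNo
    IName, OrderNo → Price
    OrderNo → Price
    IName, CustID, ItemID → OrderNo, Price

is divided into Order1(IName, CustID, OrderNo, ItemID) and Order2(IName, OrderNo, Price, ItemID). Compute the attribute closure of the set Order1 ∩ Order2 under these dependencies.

Order1 ∩ Order2 = {IName, OrderNo, ItemID}.
IName, OrderNo → Price applies, adding Price
Closure: {IName, OrderNo, Price, ItemID}.

IName, OrderNo, Price, ItemID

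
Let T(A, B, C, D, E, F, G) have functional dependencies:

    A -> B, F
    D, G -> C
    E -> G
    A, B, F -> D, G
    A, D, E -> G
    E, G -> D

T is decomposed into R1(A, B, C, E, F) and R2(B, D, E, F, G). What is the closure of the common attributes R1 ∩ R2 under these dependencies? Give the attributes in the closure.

R1 ∩ R2 = {B, E, F}.
E → G applies, adding G
E, G → D applies, adding D
D, G → C applies, adding C
Closure: {B, C, D, E, F, G}.

B, C, D, E, F, G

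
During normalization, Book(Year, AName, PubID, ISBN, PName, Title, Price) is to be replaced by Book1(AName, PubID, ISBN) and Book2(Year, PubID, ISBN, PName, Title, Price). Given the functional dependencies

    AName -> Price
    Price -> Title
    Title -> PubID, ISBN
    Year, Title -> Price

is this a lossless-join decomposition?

No

Common attributes: Book1 ∩ Book2 = {PubID, ISBN}.
No dependency enlarges {PubID, ISBN}, so (PubID, ISBN)⁺ = {PubID, ISBN}.
The closure contains neither all of Book1 = {AName, PubID, ISBN} nor all of Book2 = {Year, PubID, ISBN, PName, Title, Price}, so the common attributes are not a superkey of either fragment. The join is lossy.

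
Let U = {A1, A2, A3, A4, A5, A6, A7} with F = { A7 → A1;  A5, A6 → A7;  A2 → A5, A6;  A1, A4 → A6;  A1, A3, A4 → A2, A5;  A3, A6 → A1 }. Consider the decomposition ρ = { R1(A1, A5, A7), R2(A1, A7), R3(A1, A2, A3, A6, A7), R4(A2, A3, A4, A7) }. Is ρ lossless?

No

Chase test. Columns are A1, A2, A3, A4, A5, A6, A7; row i has aⱼ where attribute j ∈ Ri, else bᵢⱼ.
Initial tableau (one row per fragment):
  row 1: a1 b12 b13 b14 a5 b16 a7
  row 2: a1 b22 b23 b24 b25 b26 a7
  row 3: a1 a2 a3 b34 b35 a6 a7
  row 4: b41 a2 a3 a4 b45 b46 a7
Rows 1 and 4 agree on A7; apply A7→A1 and equate their A1 entries.
Rows 3 and 4 agree on A2; apply A2→A5, A6 and equate their A5, A6 entries.
No row becomes fully distinguished — the join is lossy.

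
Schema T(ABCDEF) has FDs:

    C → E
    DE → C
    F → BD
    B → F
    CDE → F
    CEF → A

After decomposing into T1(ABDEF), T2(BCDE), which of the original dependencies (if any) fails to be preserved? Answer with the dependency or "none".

none

C → E lies within T2.
DE → C lies within T2.
F → BD lies within T1.
B → F lies within T1.
CDE → F: restricted closure across fragments reaches F.
CEF → A: restricted closure across fragments reaches A.
Every dependency is enforceable on the fragments, so the decomposition is dependency-preserving.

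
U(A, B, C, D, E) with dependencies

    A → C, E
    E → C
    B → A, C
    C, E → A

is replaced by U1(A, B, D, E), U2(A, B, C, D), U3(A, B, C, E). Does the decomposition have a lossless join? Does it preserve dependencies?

Lossless test (chase): Rows 1 and 2 agree on A; apply A→C, E and equate their C, E entries. Row 1 is now all distinguished symbols — the join is lossless.
Dependency preservation: every FD's attributes lie within a single fragment, so each can be enforced locally — preserved.

lossless and dependency-preserving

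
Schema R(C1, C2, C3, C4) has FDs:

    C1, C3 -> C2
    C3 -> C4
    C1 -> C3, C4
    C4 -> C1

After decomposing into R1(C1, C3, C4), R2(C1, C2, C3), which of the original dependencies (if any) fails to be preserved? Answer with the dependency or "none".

C1, C3 → C2 lies within R2.
C3 → C4 lies within R1.
C1 → C3, C4 lies within R1.
C4 → C1 lies within R1.
Every dependency is enforceable on the fragments, so the decomposition is dependency-preserving.

none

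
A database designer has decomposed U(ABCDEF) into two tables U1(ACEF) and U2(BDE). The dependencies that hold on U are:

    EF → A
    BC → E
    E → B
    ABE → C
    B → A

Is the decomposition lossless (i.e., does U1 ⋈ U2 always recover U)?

Common attributes: U1 ∩ U2 = {E}.
Closure of {E}: E → B applies, adding B; B → A applies, adding A; ABE → C applies, adding C. So (E)⁺ = {ABCE}.
The closure contains neither all of U1 = {ACEF} nor all of U2 = {BDE}, so the common attributes are not a superkey of either fragment. The join is lossy.

No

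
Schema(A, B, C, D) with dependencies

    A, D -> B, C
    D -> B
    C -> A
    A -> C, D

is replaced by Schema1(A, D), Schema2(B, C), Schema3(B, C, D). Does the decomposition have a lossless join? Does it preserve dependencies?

lossy and not dependency-preserving

Lossless test (chase): Rows 1 and 3 agree on D; apply D→B and equate their B entries. Rows 2 and 3 agree on C; apply C→A and equate their A entries. Rows 2 and 3 agree on A; apply A→C, D and equate their C, D entries. No row becomes fully distinguished — the join is lossy.
Dependency preservation: the restricted closure of {A, D} across the fragments never reaches {B, C}, so A, D → B, C cannot be enforced without a join — not preserved.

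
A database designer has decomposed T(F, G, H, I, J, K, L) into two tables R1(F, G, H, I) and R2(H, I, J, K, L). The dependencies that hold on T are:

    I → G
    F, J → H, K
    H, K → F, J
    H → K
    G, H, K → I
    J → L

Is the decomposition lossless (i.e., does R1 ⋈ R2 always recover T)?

Common attributes: R1 ∩ R2 = {H, I}.
Closure of {H, I}: I → G applies, adding G; H → K applies, adding K; H, K → F, J applies, adding F, J; J → L applies, adding L. So (H, I)⁺ = {F, G, H, I, J, K, L}.
This closure contains every attribute of R1, so R1 ∩ R2 → R1. The join is lossless.

Yes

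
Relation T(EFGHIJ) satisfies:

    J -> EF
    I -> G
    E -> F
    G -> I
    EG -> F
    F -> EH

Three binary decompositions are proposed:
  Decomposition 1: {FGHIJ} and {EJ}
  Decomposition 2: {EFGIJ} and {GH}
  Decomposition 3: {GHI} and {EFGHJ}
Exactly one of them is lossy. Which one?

Decomposition 1: common = {J}, closure = {EFHJ} → lossless.
Decomposition 2: common = {G}, closure = {GI} → lossy.
Decomposition 3: common = {GH}, closure = {GHI} → lossless.

Decomposition 2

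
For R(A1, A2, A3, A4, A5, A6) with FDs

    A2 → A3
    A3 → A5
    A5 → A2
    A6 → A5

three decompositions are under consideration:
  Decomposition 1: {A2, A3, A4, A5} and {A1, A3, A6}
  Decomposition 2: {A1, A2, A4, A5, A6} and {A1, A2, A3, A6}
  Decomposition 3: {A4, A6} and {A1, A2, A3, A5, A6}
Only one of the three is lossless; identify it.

Decomposition 2

Decomposition 1: common = {A3}, closure = {A2, A3, A5} → lossy.
Decomposition 2: common = {A1, A2, A6}, closure = {A1, A2, A3, A5, A6} → lossless.
Decomposition 3: common = {A6}, closure = {A2, A3, A5, A6} → lossy.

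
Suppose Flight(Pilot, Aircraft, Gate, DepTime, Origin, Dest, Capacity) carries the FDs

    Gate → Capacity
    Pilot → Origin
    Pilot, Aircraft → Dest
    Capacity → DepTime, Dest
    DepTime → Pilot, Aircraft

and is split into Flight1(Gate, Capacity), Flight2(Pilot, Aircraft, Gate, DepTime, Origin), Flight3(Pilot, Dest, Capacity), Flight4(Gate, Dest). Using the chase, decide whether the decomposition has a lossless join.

Chase test. Columns are Pilot, Aircraft, Gate, DepTime, Origin, Dest, Capacity; row i has aⱼ where attribute j ∈ Flighti, else bᵢⱼ.
Initial tableau (one row per fragment):
  row 1: b11 b12 a3 b14 b15 b16 a7
  row 2: a1 a2 a3 a4 a5 b26 b27
  row 3: a1 b32 b33 b34 b35 a6 a7
  row 4: b41 b42 a3 b44 b45 a6 b47
Rows 1 and 2 agree on Gate; apply Gate→Capacity and equate their Capacity entries.
Rows 1 and 4 agree on Gate; apply Gate→Capacity and equate their Capacity entries.
Rows 2 and 3 agree on Pilot; apply Pilot→Origin and equate their Origin entries.
Rows 1 and 2 agree on Capacity; apply Capacity→DepTime, Dest and equate their DepTime, Dest entries.
Rows 1 and 3 agree on Capacity; apply Capacity→DepTime, Dest and equate their DepTime, Dest entries.
Rows 1 and 4 agree on Capacity; apply Capacity→DepTime, Dest and equate their DepTime, Dest entries.
Rows 1 and 2 agree on DepTime; apply DepTime→Pilot, Aircraft and equate their Pilot, Aircraft entries.
Rows 1 and 3 agree on DepTime; apply DepTime→Pilot, Aircraft and equate their Pilot, Aircraft entries.
Rows 1 and 4 agree on DepTime; apply DepTime→Pilot, Aircraft and equate their Pilot, Aircraft entries.
Rows 1 and 2 agree on Pilot; apply Pilot→Origin and equate their Origin entries.
Rows 1 and 4 agree on Pilot; apply Pilot→Origin and equate their Origin entries.
Row 1 is now all distinguished symbols — the join is lossless.

Yes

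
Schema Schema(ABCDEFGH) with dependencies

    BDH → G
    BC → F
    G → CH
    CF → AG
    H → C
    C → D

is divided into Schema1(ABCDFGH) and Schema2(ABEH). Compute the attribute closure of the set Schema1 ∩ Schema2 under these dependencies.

Schema1 ∩ Schema2 = {ABH}.
H → C applies, adding C
C → D applies, adding D
BDH → G applies, adding G
BC → F applies, adding F
Closure: {ABCDFGH}.

ABCDFGH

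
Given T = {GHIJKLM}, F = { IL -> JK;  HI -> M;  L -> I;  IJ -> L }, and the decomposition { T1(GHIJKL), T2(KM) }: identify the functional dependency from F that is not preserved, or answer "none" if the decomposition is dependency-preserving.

HI -> M

Check HI → M: no single fragment contains all of {HIM}, and the restricted closure of {HI} across the fragments never reaches {M}.
IL → JK is preserved.
L → I is preserved.
IJ → L is preserved.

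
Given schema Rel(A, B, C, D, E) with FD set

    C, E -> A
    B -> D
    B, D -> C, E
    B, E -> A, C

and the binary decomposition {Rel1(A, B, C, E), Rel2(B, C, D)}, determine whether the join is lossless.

Common attributes: Rel1 ∩ Rel2 = {B, C}.
Closure of {B, C}: B → D applies, adding D; B, D → C, E applies, adding E; B, E → A, C applies, adding A. So (B, C)⁺ = {A, B, C, D, E}.
This closure contains every attribute of Rel1, so Rel1 ∩ Rel2 → Rel1. The join is lossless.

Yes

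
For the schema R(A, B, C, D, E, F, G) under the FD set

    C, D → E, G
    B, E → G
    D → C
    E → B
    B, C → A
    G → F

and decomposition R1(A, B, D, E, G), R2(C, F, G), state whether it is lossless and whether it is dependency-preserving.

lossy and not dependency-preserving

Lossless test: (G)⁺ = {F, G}, which is a superkey of neither fragment — lossy.
Dependency preservation: the restricted closure of {D} across the fragments never reaches {C}, so D → C cannot be enforced without a join — not preserved.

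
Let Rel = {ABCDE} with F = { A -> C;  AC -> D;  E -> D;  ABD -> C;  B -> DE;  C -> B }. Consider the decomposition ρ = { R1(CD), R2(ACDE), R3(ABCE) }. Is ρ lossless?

Yes

Chase test. Columns are ABCDE; row i has aⱼ where attribute j ∈ Ri, else bᵢⱼ.
Initial tableau (one row per fragment):
  row 1: b11 b12 a3 a4 b15
  row 2: a1 b22 a3 a4 a5
  row 3: a1 a2 a3 b34 a5
Rows 2 and 3 agree on AC; apply AC→D and equate their D entries.
Rows 1 and 2 agree on C; apply C→B and equate their B entries.
Rows 1 and 3 agree on C; apply C→B and equate their B entries.
Rows 1 and 2 agree on B; apply B→DE and equate their DE entries.
Row 2 is now all distinguished symbols — the join is lossless.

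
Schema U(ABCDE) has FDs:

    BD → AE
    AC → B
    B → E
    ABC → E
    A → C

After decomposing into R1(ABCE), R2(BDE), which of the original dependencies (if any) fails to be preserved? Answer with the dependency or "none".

Check BD → AE: no single fragment contains all of {ABDE}, and the restricted closure of {BD} across the fragments never reaches {AE}.
AC → B is preserved.
B → E is preserved.
ABC → E is preserved.
A → C is preserved.

BD → AE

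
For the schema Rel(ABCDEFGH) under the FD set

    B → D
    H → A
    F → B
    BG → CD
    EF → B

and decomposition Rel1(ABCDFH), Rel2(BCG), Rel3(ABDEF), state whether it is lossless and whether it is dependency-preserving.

lossy but dependency-preserving

Lossless test (chase): Rows 1 and 2 agree on B; apply B→D and equate their D entries. No row becomes fully distinguished — the join is lossy.
Dependency preservation: BG → CD is not contained in any single fragment, but the restricted closure of its left-hand side across the fragments still reaches the right-hand side; the remaining FDs each lie inside some fragment. All dependencies are preserved.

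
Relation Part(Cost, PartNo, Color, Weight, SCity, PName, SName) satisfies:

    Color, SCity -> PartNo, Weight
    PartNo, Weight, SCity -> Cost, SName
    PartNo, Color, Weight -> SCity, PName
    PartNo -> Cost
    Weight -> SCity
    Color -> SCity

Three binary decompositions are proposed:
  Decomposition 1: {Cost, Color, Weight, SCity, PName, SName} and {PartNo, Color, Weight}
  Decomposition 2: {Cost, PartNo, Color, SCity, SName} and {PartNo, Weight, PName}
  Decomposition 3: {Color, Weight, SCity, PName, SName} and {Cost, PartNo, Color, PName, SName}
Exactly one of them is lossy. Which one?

Decomposition 1: common = {Color, Weight}, closure = {Cost, PartNo, Color, Weight, SCity, PName, SName} → lossless.
Decomposition 2: common = {PartNo}, closure = {Cost, PartNo} → lossy.
Decomposition 3: common = {Color, PName, SName}, closure = {Cost, PartNo, Color, Weight, SCity, PName, SName} → lossless.

Decomposition 2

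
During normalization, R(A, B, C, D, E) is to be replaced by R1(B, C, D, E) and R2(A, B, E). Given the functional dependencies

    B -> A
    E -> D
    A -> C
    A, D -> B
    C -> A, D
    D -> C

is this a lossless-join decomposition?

Yes

Common attributes: R1 ∩ R2 = {B, E}.
Closure of {B, E}: B → A applies, adding A; E → D applies, adding D; A → C applies, adding C. So (B, E)⁺ = {A, B, C, D, E}.
This closure contains every attribute of R1, so R1 ∩ R2 → R1. The join is lossless.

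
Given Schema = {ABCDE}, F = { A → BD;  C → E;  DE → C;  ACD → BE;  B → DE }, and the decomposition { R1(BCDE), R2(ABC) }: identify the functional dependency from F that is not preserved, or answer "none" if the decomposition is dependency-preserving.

A → BD: restricted closure across fragments reaches BD.
C → E lies within R1.
DE → C lies within R1.
ACD → BE: restricted closure across fragments reaches BE.
B → DE lies within R1.
Every dependency is enforceable on the fragments, so the decomposition is dependency-preserving.

none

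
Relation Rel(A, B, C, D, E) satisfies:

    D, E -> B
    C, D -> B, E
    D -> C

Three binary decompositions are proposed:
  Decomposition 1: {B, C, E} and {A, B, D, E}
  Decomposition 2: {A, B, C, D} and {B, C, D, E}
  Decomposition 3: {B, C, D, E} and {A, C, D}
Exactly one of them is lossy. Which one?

Decomposition 1: common = {B, E}, closure = {B, E} → lossy.
Decomposition 2: common = {B, C, D}, closure = {B, C, D, E} → lossless.
Decomposition 3: common = {C, D}, closure = {B, C, D, E} → lossless.

Decomposition 1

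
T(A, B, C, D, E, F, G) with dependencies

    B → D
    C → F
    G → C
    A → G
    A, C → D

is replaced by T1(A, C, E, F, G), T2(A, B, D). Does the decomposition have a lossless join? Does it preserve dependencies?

Lossless test: (A)⁺ = {A, C, D, F, G}, which is a superkey of neither fragment — lossy.
Dependency preservation: A, C → D is not contained in any single fragment, but the restricted closure of its left-hand side across the fragments still reaches the right-hand side; the remaining FDs each lie inside some fragment. All dependencies are preserved.

lossy but dependency-preserving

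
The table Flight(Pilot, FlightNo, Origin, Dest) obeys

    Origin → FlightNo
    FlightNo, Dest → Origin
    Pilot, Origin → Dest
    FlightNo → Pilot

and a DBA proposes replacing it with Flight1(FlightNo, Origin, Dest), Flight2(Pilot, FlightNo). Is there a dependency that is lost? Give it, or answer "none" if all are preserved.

none

Origin → FlightNo lies within Flight1.
FlightNo, Dest → Origin lies within Flight1.
Pilot, Origin → Dest: restricted closure across fragments reaches Dest.
FlightNo → Pilot lies within Flight2.
Every dependency is enforceable on the fragments, so the decomposition is dependency-preserving.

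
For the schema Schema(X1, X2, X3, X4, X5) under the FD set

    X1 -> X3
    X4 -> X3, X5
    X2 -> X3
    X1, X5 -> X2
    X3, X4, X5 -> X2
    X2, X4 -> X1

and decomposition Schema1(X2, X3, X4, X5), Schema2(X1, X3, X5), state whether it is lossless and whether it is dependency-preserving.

lossy and not dependency-preserving

Lossless test: (X3, X5)⁺ = {X3, X5}, which is a superkey of neither fragment — lossy.
Dependency preservation: the restricted closure of {X1, X5} across the fragments never reaches {X2}, so X1, X5 → X2 cannot be enforced without a join — not preserved.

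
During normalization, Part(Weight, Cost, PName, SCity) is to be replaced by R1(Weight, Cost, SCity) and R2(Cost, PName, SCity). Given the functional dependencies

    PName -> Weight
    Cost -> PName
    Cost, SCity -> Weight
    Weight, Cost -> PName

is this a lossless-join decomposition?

Common attributes: R1 ∩ R2 = {Cost, SCity}.
Closure of {Cost, SCity}: Cost → PName applies, adding PName; Cost, SCity → Weight applies, adding Weight. So (Cost, SCity)⁺ = {Weight, Cost, PName, SCity}.
This closure contains every attribute of R1, so R1 ∩ R2 → R1. The join is lossless.

Yes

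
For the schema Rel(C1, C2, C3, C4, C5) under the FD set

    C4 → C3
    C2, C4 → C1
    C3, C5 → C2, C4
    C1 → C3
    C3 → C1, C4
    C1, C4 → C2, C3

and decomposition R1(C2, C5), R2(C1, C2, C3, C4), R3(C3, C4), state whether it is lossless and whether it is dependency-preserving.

lossy but dependency-preserving

Lossless test (chase): Rows 2 and 3 agree on C3; apply C3→C1, C4 and equate their C1, C4 entries. Rows 2 and 3 agree on C1, C4; apply C1, C4→C2, C3 and equate their C2, C3 entries. No row becomes fully distinguished — the join is lossy.
Dependency preservation: C3, C5 → C2, C4 is not contained in any single fragment, but the restricted closure of its left-hand side across the fragments still reaches the right-hand side; the remaining FDs each lie inside some fragment. All dependencies are preserved.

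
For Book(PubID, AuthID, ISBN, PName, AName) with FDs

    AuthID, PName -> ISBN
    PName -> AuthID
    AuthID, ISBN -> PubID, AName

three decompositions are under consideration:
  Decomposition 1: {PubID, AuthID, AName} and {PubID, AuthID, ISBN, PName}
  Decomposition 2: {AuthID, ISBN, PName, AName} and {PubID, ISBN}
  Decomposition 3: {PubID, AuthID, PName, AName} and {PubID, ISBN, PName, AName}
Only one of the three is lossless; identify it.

Decomposition 1: common = {PubID, AuthID}, closure = {PubID, AuthID} → lossy.
Decomposition 2: common = {ISBN}, closure = {ISBN} → lossy.
Decomposition 3: common = {PubID, PName, AName}, closure = {PubID, AuthID, ISBN, PName, AName} → lossless.

Decomposition 3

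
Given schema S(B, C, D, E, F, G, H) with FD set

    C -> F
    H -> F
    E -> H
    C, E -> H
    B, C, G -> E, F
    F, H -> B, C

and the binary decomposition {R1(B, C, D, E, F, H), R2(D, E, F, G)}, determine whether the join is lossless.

Yes

Common attributes: R1 ∩ R2 = {D, E, F}.
Closure of {D, E, F}: E → H applies, adding H; F, H → B, C applies, adding B, C. So (D, E, F)⁺ = {B, C, D, E, F, H}.
This closure contains every attribute of R1, so R1 ∩ R2 → R1. The join is lossless.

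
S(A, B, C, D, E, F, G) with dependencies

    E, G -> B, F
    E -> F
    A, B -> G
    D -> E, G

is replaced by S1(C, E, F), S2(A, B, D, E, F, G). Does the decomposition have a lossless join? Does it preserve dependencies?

Lossless test: (E, F)⁺ = {E, F}, which is a superkey of neither fragment — lossy.
Dependency preservation: every FD's attributes lie within a single fragment, so each can be enforced locally — preserved.

lossy but dependency-preserving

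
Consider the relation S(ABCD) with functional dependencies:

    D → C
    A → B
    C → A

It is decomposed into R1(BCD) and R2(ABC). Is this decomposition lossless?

Yes

Common attributes: R1 ∩ R2 = {BC}.
Closure of {BC}: C → A applies, adding A. So (BC)⁺ = {ABC}.
This closure contains every attribute of R2, so R1 ∩ R2 → R2. The join is lossless.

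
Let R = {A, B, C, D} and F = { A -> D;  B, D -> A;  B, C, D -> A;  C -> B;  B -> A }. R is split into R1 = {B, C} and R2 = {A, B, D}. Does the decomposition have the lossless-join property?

Common attributes: R1 ∩ R2 = {B}.
Closure of {B}: B → A applies, adding A; A → D applies, adding D. So (B)⁺ = {A, B, D}.
This closure contains every attribute of R2, so R1 ∩ R2 → R2. The join is lossless.

Yes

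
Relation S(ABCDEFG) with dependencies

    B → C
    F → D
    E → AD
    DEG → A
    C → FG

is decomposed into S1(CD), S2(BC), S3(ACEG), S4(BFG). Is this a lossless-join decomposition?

No

Chase test. Columns are ABCDEFG; row i has aⱼ where attribute j ∈ Si, else bᵢⱼ.
Initial tableau (one row per fragment):
  row 1: b11 b12 a3 a4 b15 b16 b17
  row 2: b21 a2 a3 b24 b25 b26 b27
  row 3: a1 b32 a3 b34 a5 b36 a7
  row 4: b41 a2 b43 b44 b45 a6 a7
Rows 2 and 4 agree on B; apply B→C and equate their C entries.
Rows 1 and 2 agree on C; apply C→FG and equate their FG entries.
Rows 1 and 3 agree on C; apply C→FG and equate their FG entries.
Rows 1 and 4 agree on C; apply C→FG and equate their FG entries.
Rows 1 and 2 agree on F; apply F→D and equate their D entries.
Rows 1 and 3 agree on F; apply F→D and equate their D entries.
Rows 1 and 4 agree on F; apply F→D and equate their D entries.
No row becomes fully distinguished — the join is lossy.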